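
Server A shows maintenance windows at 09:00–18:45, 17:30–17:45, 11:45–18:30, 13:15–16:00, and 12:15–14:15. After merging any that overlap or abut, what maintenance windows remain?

09:00–18:45

Sort by start: 09:00–18:45, 11:45–18:30, 12:15–14:15, 13:15–16:00, 17:30–17:45.
11:45–18:30 overlaps/touches 09:00–18:45 → extend to 09:00–18:45.
12:15–14:15 overlaps/touches 09:00–18:45 → extend to 09:00–18:45.
13:15–16:00 overlaps/touches 09:00–18:45 → extend to 09:00–18:45.
17:30–17:45 overlaps/touches 09:00–18:45 → extend to 09:00–18:45.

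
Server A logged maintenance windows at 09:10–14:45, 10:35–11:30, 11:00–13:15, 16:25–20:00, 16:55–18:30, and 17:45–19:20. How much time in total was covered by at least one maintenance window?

Merged: 09:10–14:45, 16:25–20:00.
Lengths: 5 h 35 min + 3 h 35 min = 9 h 10 min.

9 h 10 min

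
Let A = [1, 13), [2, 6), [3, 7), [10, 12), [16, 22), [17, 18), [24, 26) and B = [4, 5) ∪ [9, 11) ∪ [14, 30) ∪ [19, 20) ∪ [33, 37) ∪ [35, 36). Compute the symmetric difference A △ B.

[1, 4) ∪ [5, 9) ∪ [11, 13) ∪ [14, 16) ∪ [22, 24) ∪ [26, 30) ∪ [33, 37)

Merge the first list: [1, 13), [16, 22), [24, 26).
Merge the second list: [4, 5), [9, 11), [14, 30), [33, 37).
Only in the first: [1, 4), [5, 9), [11, 13).
Only in the second: [14, 16), [22, 24), [26, 30), [33, 37).
Together these are the periods covered by exactly one.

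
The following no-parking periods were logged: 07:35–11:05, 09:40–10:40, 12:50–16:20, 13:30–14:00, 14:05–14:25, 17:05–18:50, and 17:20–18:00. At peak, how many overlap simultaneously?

2

At 09:40, 2 of the intervals are simultaneously active.
No point has more.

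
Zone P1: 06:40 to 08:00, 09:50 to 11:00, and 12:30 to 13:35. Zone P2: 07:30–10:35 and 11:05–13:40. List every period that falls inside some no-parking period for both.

06:40–08:00 overlaps B on 07:30–08:00.
09:50–11:00 overlaps B on 09:50–10:35.
12:30–13:35 overlaps B on 12:30–13:35.

07:30–08:00, 09:50–10:35, 12:30–13:35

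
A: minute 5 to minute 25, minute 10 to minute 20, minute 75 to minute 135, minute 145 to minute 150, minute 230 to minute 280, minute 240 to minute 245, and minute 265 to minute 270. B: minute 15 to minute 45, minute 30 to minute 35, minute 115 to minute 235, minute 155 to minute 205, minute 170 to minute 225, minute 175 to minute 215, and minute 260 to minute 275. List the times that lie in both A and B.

First set merges to minute 5 to minute 25, minute 75 to minute 135, minute 145 to minute 150, minute 230 to minute 280.
Second set merges to minute 15 to minute 45, minute 115 to minute 235, minute 260 to minute 275.
minute 5 to minute 25 ∩ B → minute 15 to minute 25.
minute 75 to minute 135 ∩ B → minute 115 to minute 135.
minute 145 to minute 150 ∩ B → minute 145 to minute 150.
minute 230 to minute 280 ∩ B → minute 230 to minute 235, minute 260 to minute 275.

minute 15 to minute 25, minute 115 to minute 135, minute 145 to minute 150, minute 230 to minute 235, minute 260 to minute 275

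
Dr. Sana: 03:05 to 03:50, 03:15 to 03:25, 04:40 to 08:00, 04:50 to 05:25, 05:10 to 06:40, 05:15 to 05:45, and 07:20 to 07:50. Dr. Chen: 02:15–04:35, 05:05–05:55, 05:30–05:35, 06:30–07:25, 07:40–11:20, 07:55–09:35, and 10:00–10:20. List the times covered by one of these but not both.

02:15–03:05, 03:50–04:35, 04:40–05:05, 05:55–06:30, 07:25–07:40, 08:00–11:20

Merge the first list: 03:05–03:50, 04:40–08:00.
Merge the second list: 02:15–04:35, 05:05–05:55, 06:30–07:25, 07:40–11:20.
Only in the first: 04:40–05:05, 05:55–06:30, 07:25–07:40.
Only in the second: 02:15–03:05, 03:50–04:35, 08:00–11:20.
Together these are the periods covered by exactly one.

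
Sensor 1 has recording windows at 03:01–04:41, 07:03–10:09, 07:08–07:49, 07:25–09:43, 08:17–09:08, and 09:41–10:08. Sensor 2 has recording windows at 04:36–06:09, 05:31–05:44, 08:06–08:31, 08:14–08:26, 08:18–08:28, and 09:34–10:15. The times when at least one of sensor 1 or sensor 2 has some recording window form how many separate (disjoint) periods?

Merge the first list: 03:01–04:41, 07:03–10:09.
Merge the second list: 04:36–06:09, 08:06–08:31, 09:34–10:15.
A ∪ B = 03:01–06:09, 07:03–10:15.
That is 2 disjoint pieces.

2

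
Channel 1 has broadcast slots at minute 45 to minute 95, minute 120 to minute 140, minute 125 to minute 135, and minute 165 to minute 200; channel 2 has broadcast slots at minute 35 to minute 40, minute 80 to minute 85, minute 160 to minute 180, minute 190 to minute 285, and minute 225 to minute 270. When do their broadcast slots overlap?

First set merges to minute 45 to minute 95, minute 120 to minute 140, minute 165 to minute 200.
Second set merges to minute 35 to minute 40, minute 80 to minute 85, minute 160 to minute 180, minute 190 to minute 285.
minute 45 to minute 95 ∩ B → minute 80 to minute 85.
minute 120 to minute 140 meets no B interval.
minute 165 to minute 200 ∩ B → minute 165 to minute 180, minute 190 to minute 200.

minute 80 to minute 85, minute 165 to minute 180, minute 190 to minute 200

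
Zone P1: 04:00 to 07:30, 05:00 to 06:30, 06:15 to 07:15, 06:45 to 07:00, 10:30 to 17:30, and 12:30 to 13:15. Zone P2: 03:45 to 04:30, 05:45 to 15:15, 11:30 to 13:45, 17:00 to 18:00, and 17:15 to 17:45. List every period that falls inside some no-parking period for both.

04:00–04:30, 05:45–07:30, 10:30–15:15, 17:00–17:30

Merge the first list: 04:00–07:30, 10:30–17:30.
Merge the second list: 03:45–04:30, 05:45–15:15, 17:00–18:00.
04:00–07:30 ∩ B → 04:00–04:30, 05:45–07:30.
10:30–17:30 ∩ B → 10:30–15:15, 17:00–17:30.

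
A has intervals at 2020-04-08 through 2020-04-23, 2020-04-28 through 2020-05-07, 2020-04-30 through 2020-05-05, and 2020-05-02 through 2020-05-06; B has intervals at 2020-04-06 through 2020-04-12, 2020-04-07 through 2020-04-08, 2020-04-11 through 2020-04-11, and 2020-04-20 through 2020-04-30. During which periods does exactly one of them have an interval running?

2020-04-06 through 2020-04-07, 2020-04-13 through 2020-04-19, 2020-04-24 through 2020-04-27, 2020-05-01 through 2020-05-07

Merge the first list: 2020-04-08 through 2020-04-23, 2020-04-28 through 2020-05-07.
Merge the second list: 2020-04-06 through 2020-04-12, 2020-04-20 through 2020-04-30.
A but not B: 2020-04-13 through 2020-04-19, 2020-05-01 through 2020-05-07.
B but not A: 2020-04-06 through 2020-04-07, 2020-04-24 through 2020-04-27.
Combining gives A △ B.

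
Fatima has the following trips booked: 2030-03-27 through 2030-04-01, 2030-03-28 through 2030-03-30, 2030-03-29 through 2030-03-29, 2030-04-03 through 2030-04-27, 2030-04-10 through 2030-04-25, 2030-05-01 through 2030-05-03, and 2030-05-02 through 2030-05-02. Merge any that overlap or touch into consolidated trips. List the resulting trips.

2030-03-28 through 2030-03-30 overlaps/touches 2030-03-27 through 2030-04-01 → extend to 2030-03-27 through 2030-04-01.
2030-03-29 through 2030-03-29 overlaps/touches 2030-03-27 through 2030-04-01 → extend to 2030-03-27 through 2030-04-01.
2030-04-03 through 2030-04-27 is disjoint → start new block.
2030-04-10 through 2030-04-25 overlaps/touches 2030-04-03 through 2030-04-27 → extend to 2030-04-03 through 2030-04-27.
2030-05-01 through 2030-05-03 is disjoint → start new block.
2030-05-02 through 2030-05-02 overlaps/touches 2030-05-01 through 2030-05-03 → extend to 2030-05-01 through 2030-05-03.

2030-03-27 through 2030-04-01, 2030-04-03 through 2030-04-27, 2030-05-01 through 2030-05-03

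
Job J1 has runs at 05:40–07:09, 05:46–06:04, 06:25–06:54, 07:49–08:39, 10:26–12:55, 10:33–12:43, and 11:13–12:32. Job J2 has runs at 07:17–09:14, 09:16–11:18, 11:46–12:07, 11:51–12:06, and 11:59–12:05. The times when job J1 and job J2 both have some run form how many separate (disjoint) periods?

Merge the first list: 05:40–07:09, 07:49–08:39, 10:26–12:55.
Merge the second list: 07:17–09:14, 09:16–11:18, 11:46–12:07.
A ∩ B = 07:49–08:39, 10:26–11:18, 11:46–12:07.
That is 3 disjoint pieces.

3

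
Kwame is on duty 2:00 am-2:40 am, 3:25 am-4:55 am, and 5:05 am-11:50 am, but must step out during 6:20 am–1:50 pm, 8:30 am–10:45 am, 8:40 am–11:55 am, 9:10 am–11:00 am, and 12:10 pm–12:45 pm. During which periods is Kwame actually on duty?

2:00 am-2:40 am, 3:25 am-4:55 am, 5:05 am-6:20 am

Merge the second list: 6:20 am-1:50 pm.
2:00 am-2:40 am: no B overlap → unchanged.
3:25 am-4:55 am: no B overlap → unchanged.
5:05 am-11:50 am minus B → 5:05 am-6:20 am.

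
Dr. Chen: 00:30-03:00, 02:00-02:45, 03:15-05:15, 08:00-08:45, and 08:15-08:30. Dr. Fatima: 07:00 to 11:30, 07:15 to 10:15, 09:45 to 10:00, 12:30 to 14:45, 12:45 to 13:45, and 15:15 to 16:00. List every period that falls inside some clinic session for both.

08:00–08:45

Merge the first list: 00:30–03:00, 03:15–05:15, 08:00–08:45.
Merge the second list: 07:00–11:30, 12:30–14:45, 15:15–16:00.
00:30–03:00 meets no B interval.
03:15–05:15 meets no B interval.
08:00–08:45 ∩ B → 08:00–08:45.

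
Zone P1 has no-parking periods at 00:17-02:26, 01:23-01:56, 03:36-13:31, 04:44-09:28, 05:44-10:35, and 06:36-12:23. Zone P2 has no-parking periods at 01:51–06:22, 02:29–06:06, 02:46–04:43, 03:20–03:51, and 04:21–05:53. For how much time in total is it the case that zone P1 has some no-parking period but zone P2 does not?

First set merges to 00:17-02:26, 03:36-13:31.
Second set merges to 01:51-06:22.
A \ B = 00:17-01:51, 06:22-13:31.
Total: 1 h 34 min + 7 h 9 min = 8 h 43 min.

8 h 43 min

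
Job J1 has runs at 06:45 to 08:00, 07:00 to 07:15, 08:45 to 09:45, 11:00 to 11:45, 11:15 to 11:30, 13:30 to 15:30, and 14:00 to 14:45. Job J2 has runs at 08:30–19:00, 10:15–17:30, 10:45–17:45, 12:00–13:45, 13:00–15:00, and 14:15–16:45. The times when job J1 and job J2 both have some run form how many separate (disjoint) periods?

A, merged: 06:45–08:00, 08:45–09:45, 11:00–11:45, 13:30–15:30.
B, merged: 08:30–19:00.
A ∩ B = 08:45–09:45, 11:00–11:45, 13:30–15:30.
That is 3 disjoint pieces.

3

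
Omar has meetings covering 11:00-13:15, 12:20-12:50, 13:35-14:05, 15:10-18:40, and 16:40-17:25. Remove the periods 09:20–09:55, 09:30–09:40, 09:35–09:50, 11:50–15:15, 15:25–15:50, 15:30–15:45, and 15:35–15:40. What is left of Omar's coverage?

Merge the first list: 11:00–13:15, 13:35–14:05, 15:10–18:40.
Merge the second list: 09:20–09:55, 11:50–15:15, 15:25–15:50.
11:00–13:15 minus B → 11:00–11:50.
13:35–14:05: fully covered by B → removed.
15:10–18:40 minus B → 15:15–15:25, 15:50–18:40.

11:00–11:50, 15:15–15:25, 15:50–18:40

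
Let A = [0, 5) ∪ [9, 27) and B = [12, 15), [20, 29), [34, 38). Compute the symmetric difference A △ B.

A \ B = [0, 5), [9, 12), [15, 20).
B \ A = [27, 29), [34, 38).
Union of the two gives the symmetric difference.

[0, 5) ∪ [9, 12) ∪ [15, 20) ∪ [27, 29) ∪ [34, 38)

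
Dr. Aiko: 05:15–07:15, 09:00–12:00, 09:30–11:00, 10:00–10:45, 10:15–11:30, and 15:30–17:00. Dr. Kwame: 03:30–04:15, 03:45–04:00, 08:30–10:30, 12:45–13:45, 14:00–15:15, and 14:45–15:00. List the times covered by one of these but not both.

03:30–04:15, 05:15–07:15, 08:30–09:00, 10:30–12:00, 12:45–13:45, 14:00–15:15, 15:30–17:00

First set merges to 05:15–07:15, 09:00–12:00, 15:30–17:00.
Second set merges to 03:30–04:15, 08:30–10:30, 12:45–13:45, 14:00–15:15.
A \ B = 05:15–07:15, 10:30–12:00, 15:30–17:00.
B \ A = 03:30–04:15, 08:30–09:00, 12:45–13:45, 14:00–15:15.
Union of the two gives the symmetric difference.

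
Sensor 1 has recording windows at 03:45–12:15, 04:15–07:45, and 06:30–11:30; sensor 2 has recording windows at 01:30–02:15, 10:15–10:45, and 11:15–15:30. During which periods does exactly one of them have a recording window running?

First set merges to 03:45-12:15.
A \ B = 03:45-10:15, 10:45-11:15.
B \ A = 01:30-02:15, 12:15-15:30.
Union of the two gives the symmetric difference.

01:30-02:15, 03:45-10:15, 10:45-11:15, 12:15-15:30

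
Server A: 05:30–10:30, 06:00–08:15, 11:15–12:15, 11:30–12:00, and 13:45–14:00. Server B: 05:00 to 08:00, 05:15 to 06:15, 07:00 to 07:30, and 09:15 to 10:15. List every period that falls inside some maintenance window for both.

First set merges to 05:30-10:30, 11:15-12:15, 13:45-14:00.
Second set merges to 05:00-08:00, 09:15-10:15.
05:30-10:30 overlaps B on 05:30-08:00, 09:15-10:15.
11:15-12:15 falls entirely outside B.
13:45-14:00 falls entirely outside B.

05:30-08:00, 09:15-10:15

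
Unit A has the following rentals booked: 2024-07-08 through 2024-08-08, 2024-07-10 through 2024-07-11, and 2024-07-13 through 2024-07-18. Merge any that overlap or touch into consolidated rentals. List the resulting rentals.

2024-07-10 through 2024-07-11 overlaps/touches 2024-07-08 through 2024-08-08 → extend to 2024-07-08 through 2024-08-08.
2024-07-13 through 2024-07-18 overlaps/touches 2024-07-08 through 2024-08-08 → extend to 2024-07-08 through 2024-08-08.

2024-07-08 through 2024-08-08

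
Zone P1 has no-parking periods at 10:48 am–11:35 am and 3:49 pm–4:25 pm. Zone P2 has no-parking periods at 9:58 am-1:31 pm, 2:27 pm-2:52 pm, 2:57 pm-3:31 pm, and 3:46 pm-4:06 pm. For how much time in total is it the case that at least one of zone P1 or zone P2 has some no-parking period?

5 h 11 min

A ∪ B = 9:58 am–1:31 pm, 2:27 pm–2:52 pm, 2:57 pm–3:31 pm, 3:46 pm–4:25 pm.
Total: 3 h 33 min + 25 min + 34 min + 39 min = 5 h 11 min.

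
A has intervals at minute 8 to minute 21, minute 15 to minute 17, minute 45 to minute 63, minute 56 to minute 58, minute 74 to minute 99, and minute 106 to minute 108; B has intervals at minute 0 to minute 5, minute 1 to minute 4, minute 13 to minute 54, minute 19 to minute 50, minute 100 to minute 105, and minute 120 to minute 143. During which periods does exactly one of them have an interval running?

First set merges to minute 8 to minute 21, minute 45 to minute 63, minute 74 to minute 99, minute 106 to minute 108.
Second set merges to minute 0 to minute 5, minute 13 to minute 54, minute 100 to minute 105, minute 120 to minute 143.
A \ B = minute 8 to minute 13, minute 54 to minute 63, minute 74 to minute 99, minute 106 to minute 108.
B \ A = minute 0 to minute 5, minute 21 to minute 45, minute 100 to minute 105, minute 120 to minute 143.
Union of the two gives the symmetric difference.

minute 0 to minute 5, minute 8 to minute 13, minute 21 to minute 45, minute 54 to minute 63, minute 74 to minute 99, minute 100 to minute 105, minute 106 to minute 108, minute 120 to minute 143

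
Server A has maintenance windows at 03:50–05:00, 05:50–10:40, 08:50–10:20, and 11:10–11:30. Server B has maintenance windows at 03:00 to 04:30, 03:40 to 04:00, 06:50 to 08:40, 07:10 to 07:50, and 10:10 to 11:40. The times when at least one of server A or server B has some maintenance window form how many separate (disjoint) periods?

A, merged: 03:50-05:00, 05:50-10:40, 11:10-11:30.
B, merged: 03:00-04:30, 06:50-08:40, 10:10-11:40.
A ∪ B = 03:00-05:00, 05:50-11:40.
That is 2 disjoint pieces.

2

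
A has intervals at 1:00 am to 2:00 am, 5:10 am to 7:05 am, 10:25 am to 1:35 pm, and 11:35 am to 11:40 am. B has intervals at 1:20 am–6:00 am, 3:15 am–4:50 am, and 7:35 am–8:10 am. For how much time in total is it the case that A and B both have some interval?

1 h 30 min

A, merged: 1:00 am–2:00 am, 5:10 am–7:05 am, 10:25 am–1:35 pm.
B, merged: 1:20 am–6:00 am, 7:35 am–8:10 am.
A ∩ B = 1:20 am–2:00 am, 5:10 am–6:00 am.
Total: 40 min + 50 min = 1 h 30 min.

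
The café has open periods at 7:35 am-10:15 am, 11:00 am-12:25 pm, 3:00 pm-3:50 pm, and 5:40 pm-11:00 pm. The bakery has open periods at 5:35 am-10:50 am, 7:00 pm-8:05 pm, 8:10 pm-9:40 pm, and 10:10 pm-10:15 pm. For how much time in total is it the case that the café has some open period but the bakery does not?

A \ B = 11:00 am–12:25 pm, 3:00 pm–3:50 pm, 5:40 pm–7:00 pm, 8:05 pm–8:10 pm, 9:40 pm–10:10 pm, 10:15 pm–11:00 pm.
Total: 1 h 25 min + 50 min + 1 h 20 min + 5 min + 30 min + 45 min = 4 h 55 min.

4 h 55 min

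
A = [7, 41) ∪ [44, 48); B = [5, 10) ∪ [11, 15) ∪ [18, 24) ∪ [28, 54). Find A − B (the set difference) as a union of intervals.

[10, 11) ∪ [15, 18) ∪ [24, 28)

[7, 41) minus B → [10, 11), [15, 18), [24, 28).
[44, 48): fully covered by B → removed.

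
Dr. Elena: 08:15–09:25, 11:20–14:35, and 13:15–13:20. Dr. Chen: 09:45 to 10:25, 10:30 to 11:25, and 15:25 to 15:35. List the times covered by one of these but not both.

First set merges to 08:15–09:25, 11:20–14:35.
Only in the first: 08:15–09:25, 11:25–14:35.
Only in the second: 09:45–10:25, 10:30–11:20, 15:25–15:35.
Together these are the periods covered by exactly one.

08:15–09:25, 09:45–10:25, 10:30–11:20, 11:25–14:35, 15:25–15:35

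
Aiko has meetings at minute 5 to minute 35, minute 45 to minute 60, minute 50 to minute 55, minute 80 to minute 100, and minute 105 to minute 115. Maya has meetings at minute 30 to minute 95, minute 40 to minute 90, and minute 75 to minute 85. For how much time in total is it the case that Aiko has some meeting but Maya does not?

A, merged: minute 5 to minute 35, minute 45 to minute 60, minute 80 to minute 100, minute 105 to minute 115.
B, merged: minute 30 to minute 95.
A \ B = minute 5 to minute 30, minute 95 to minute 100, minute 105 to minute 115.
Total: 25 minutes + 5 minutes + 10 minutes = 40 minutes.

40 minutes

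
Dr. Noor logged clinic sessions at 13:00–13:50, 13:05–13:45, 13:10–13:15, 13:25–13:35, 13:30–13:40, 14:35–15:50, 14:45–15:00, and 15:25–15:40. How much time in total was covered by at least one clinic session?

Merged: 13:00–13:50, 14:35–15:50.
Lengths: 50 min + 1 h 15 min = 2 h 5 min.

2 h 5 min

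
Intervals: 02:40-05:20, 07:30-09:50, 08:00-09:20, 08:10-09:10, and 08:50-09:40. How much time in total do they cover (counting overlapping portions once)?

Merged: 02:40–05:20, 07:30–09:50.
Lengths: 2 h 40 min + 2 h 20 min = 5 h.

5 h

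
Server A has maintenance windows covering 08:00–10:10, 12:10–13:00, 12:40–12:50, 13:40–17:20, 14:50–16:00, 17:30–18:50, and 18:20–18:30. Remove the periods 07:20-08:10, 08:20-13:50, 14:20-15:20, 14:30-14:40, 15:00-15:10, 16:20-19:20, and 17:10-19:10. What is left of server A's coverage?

08:10–08:20, 13:50–14:20, 15:20–16:20

First set merges to 08:00–10:10, 12:10–13:00, 13:40–17:20, 17:30–18:50.
Second set merges to 07:20–08:10, 08:20–13:50, 14:20–15:20, 16:20–19:20.
08:00–10:10 with B removed leaves 08:10–08:20.
12:10–13:00 lies entirely inside B → drops out.
13:40–17:20 with B removed leaves 13:50–14:20, 15:20–16:20.
17:30–18:50 lies entirely inside B → drops out.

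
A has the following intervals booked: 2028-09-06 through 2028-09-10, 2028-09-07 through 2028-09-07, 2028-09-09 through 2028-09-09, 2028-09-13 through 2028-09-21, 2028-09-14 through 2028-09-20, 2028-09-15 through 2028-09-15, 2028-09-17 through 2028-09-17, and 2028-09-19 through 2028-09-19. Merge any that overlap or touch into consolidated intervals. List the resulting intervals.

2028-09-07 through 2028-09-07 overlaps/touches 2028-09-06 through 2028-09-10 → extend to 2028-09-06 through 2028-09-10.
2028-09-09 through 2028-09-09 overlaps/touches 2028-09-06 through 2028-09-10 → extend to 2028-09-06 through 2028-09-10.
2028-09-13 through 2028-09-21 is disjoint → start new block.
2028-09-14 through 2028-09-20 overlaps/touches 2028-09-13 through 2028-09-21 → extend to 2028-09-13 through 2028-09-21.
2028-09-15 through 2028-09-15 overlaps/touches 2028-09-13 through 2028-09-21 → extend to 2028-09-13 through 2028-09-21.
2028-09-17 through 2028-09-17 overlaps/touches 2028-09-13 through 2028-09-21 → extend to 2028-09-13 through 2028-09-21.
2028-09-19 through 2028-09-19 overlaps/touches 2028-09-13 through 2028-09-21 → extend to 2028-09-13 through 2028-09-21.

2028-09-06 through 2028-09-10, 2028-09-13 through 2028-09-21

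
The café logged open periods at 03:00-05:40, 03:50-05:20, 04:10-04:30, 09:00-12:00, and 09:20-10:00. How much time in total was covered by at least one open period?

5 h 40 min

Merged: 03:00–05:40, 09:00–12:00.
Lengths: 2 h 40 min + 3 h = 5 h 40 min.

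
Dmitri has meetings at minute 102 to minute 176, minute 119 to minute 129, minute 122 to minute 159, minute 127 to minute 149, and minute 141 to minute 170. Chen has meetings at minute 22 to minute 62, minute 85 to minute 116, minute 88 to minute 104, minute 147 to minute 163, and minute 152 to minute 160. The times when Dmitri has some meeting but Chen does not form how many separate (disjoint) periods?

2

A, merged: minute 102 to minute 176.
B, merged: minute 22 to minute 62, minute 85 to minute 116, minute 147 to minute 163.
A \ B = minute 116 to minute 147, minute 163 to minute 176.
That is 2 disjoint pieces.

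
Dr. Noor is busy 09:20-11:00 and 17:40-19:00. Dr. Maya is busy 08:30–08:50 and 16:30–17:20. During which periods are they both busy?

09:20-11:00 meets no B interval.
17:40-19:00 meets no B interval.
No overlap.

none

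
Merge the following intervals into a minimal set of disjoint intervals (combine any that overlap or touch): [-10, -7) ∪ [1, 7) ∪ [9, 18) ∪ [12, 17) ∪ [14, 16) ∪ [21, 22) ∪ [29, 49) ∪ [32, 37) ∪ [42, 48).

[-10, -7) ∪ [1, 7) ∪ [9, 18) ∪ [21, 22) ∪ [29, 49)

[1, 7) is disjoint → start new block.
[9, 18) is disjoint → start new block.
[12, 17) overlaps/touches [9, 18) → extend to [9, 18).
[14, 16) overlaps/touches [9, 18) → extend to [9, 18).
[21, 22) is disjoint → start new block.
[29, 49) is disjoint → start new block.
[32, 37) overlaps/touches [29, 49) → extend to [29, 49).
[42, 48) overlaps/touches [29, 49) → extend to [29, 49).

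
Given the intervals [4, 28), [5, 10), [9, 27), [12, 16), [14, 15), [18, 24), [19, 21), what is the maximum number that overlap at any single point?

At 14, 4 of the intervals are simultaneously active.
No point has more.

4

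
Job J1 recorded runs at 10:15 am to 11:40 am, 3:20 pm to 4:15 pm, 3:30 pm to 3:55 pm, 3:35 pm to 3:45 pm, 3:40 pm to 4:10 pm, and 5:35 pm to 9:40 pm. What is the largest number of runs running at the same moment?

4

At 3:40 pm, 4 of the intervals are simultaneously active.
No point has more.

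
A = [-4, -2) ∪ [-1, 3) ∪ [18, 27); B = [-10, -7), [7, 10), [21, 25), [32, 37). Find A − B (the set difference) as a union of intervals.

[-4, -2) is untouched.
[-1, 3) is untouched.
[18, 27) with B removed leaves [18, 21), [25, 27).

[-4, -2) ∪ [-1, 3) ∪ [18, 21) ∪ [25, 27)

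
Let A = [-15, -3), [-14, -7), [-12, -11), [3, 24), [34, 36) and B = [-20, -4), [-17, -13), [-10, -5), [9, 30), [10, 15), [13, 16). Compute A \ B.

[-4, -3) ∪ [3, 9) ∪ [34, 36)

Merge the first list: [-15, -3), [3, 24), [34, 36).
Merge the second list: [-20, -4), [9, 30).
[-15, -3) minus B → [-4, -3).
[3, 24) minus B → [3, 9).
[34, 36): no B overlap → unchanged.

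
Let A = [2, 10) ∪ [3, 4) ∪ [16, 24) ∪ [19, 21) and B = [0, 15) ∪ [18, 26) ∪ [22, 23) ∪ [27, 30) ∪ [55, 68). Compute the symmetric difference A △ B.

[0, 2) ∪ [10, 15) ∪ [16, 18) ∪ [24, 26) ∪ [27, 30) ∪ [55, 68)

Merge the first list: [2, 10), [16, 24).
Merge the second list: [0, 15), [18, 26), [27, 30), [55, 68).
A but not B: [16, 18).
B but not A: [0, 2), [10, 15), [24, 26), [27, 30), [55, 68).
Combining gives A △ B.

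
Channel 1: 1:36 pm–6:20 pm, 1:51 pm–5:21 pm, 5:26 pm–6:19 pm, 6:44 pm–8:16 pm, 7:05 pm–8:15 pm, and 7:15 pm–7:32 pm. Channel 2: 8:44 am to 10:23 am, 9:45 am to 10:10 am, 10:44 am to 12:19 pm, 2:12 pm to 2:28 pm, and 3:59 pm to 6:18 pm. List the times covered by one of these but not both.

8:44 am-10:23 am, 10:44 am-12:19 pm, 1:36 pm-2:12 pm, 2:28 pm-3:59 pm, 6:18 pm-6:20 pm, 6:44 pm-8:16 pm

First set merges to 1:36 pm-6:20 pm, 6:44 pm-8:16 pm.
Second set merges to 8:44 am-10:23 am, 10:44 am-12:19 pm, 2:12 pm-2:28 pm, 3:59 pm-6:18 pm.
A \ B = 1:36 pm-2:12 pm, 2:28 pm-3:59 pm, 6:18 pm-6:20 pm, 6:44 pm-8:16 pm.
B \ A = 8:44 am-10:23 am, 10:44 am-12:19 pm.
Union of the two gives the symmetric difference.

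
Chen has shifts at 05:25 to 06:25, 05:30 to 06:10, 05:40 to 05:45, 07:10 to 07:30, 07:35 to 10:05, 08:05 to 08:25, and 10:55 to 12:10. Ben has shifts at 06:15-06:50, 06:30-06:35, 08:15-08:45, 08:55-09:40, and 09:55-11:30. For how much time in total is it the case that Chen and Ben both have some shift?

First set merges to 05:25–06:25, 07:10–07:30, 07:35–10:05, 10:55–12:10.
Second set merges to 06:15–06:50, 08:15–08:45, 08:55–09:40, 09:55–11:30.
A ∩ B = 06:15–06:25, 08:15–08:45, 08:55–09:40, 09:55–10:05, 10:55–11:30.
Total: 10 min + 30 min + 45 min + 10 min + 35 min = 2 h 10 min.

2 h 10 min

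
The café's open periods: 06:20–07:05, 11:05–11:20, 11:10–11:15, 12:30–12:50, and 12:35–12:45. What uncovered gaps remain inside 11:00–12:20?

After merging, the occupied span is 06:20–07:05, 11:05–11:20, 12:30–12:50.
Gaps within 11:00–12:20: 11:00–11:05, 11:20–12:20.

11:00–11:05, 11:20–12:20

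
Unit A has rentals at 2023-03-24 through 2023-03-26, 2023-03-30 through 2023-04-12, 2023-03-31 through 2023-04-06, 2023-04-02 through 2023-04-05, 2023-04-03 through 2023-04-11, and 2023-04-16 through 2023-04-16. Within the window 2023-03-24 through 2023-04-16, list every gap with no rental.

2023-03-27 through 2023-03-29, 2023-04-13 through 2023-04-15

After merging, the occupied span is 2023-03-24 through 2023-03-26, 2023-03-30 through 2023-04-12, 2023-04-16 through 2023-04-16.
Gaps within 2023-03-24 through 2023-04-16: 2023-03-27 through 2023-03-29, 2023-04-13 through 2023-04-15.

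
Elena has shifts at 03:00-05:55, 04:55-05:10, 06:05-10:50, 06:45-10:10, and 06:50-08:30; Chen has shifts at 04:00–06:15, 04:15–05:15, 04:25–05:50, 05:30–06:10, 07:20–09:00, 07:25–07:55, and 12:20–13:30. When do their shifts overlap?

04:00–05:55, 06:05–06:15, 07:20–09:00

Merge the first list: 03:00–05:55, 06:05–10:50.
Merge the second list: 04:00–06:15, 07:20–09:00, 12:20–13:30.
03:00–05:55 overlaps B on 04:00–05:55.
06:05–10:50 overlaps B on 06:05–06:15, 07:20–09:00.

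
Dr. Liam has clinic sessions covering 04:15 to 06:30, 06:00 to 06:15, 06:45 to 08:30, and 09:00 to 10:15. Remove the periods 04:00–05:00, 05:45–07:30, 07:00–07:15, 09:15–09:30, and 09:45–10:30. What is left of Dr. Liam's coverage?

A, merged: 04:15–06:30, 06:45–08:30, 09:00–10:15.
B, merged: 04:00–05:00, 05:45–07:30, 09:15–09:30, 09:45–10:30.
04:15–06:30 minus B → 05:00–05:45.
06:45–08:30 minus B → 07:30–08:30.
09:00–10:15 minus B → 09:00–09:15, 09:30–09:45.

05:00–05:45, 07:30–08:30, 09:00–09:15, 09:30–09:45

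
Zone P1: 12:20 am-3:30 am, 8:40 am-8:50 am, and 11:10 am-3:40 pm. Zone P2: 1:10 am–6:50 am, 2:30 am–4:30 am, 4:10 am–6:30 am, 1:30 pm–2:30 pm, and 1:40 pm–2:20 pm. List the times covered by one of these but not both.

12:20 am–1:10 am, 3:30 am–6:50 am, 8:40 am–8:50 am, 11:10 am–1:30 pm, 2:30 pm–3:40 pm

Merge the second list: 1:10 am–6:50 am, 1:30 pm–2:30 pm.
A but not B: 12:20 am–1:10 am, 8:40 am–8:50 am, 11:10 am–1:30 pm, 2:30 pm–3:40 pm.
B but not A: 3:30 am–6:50 am.
Combining gives A △ B.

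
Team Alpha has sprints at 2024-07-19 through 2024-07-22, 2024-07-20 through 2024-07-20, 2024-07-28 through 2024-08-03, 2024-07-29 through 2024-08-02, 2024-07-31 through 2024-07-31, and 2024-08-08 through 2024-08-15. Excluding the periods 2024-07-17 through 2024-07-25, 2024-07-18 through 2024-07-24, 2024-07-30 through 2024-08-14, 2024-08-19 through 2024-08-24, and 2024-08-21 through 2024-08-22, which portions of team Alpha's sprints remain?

2024-07-28 through 2024-07-29, 2024-08-15 through 2024-08-15

First set merges to 2024-07-19 through 2024-07-22, 2024-07-28 through 2024-08-03, 2024-08-08 through 2024-08-15.
Second set merges to 2024-07-17 through 2024-07-25, 2024-07-30 through 2024-08-14, 2024-08-19 through 2024-08-24.
2024-07-19 through 2024-07-22 lies entirely inside B → drops out.
2024-07-28 through 2024-08-03 with B removed leaves 2024-07-28 through 2024-07-29.
2024-08-08 through 2024-08-15 with B removed leaves 2024-08-15 through 2024-08-15.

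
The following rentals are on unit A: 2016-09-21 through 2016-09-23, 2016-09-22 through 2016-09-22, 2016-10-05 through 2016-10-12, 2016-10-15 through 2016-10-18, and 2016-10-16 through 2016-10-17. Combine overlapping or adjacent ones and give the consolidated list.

2016-09-21 through 2016-09-23, 2016-10-05 through 2016-10-12, 2016-10-15 through 2016-10-18

2016-09-22 through 2016-09-22 overlaps/touches 2016-09-21 through 2016-09-23 → extend to 2016-09-21 through 2016-09-23.
2016-10-05 through 2016-10-12 is disjoint → start new block.
2016-10-15 through 2016-10-18 is disjoint → start new block.
2016-10-16 through 2016-10-17 overlaps/touches 2016-10-15 through 2016-10-18 → extend to 2016-10-15 through 2016-10-18.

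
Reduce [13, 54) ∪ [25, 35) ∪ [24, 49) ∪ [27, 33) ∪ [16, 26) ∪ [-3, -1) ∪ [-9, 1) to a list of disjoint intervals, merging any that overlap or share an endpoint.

[-9, 1) ∪ [13, 54)

Sort by start: [-9, 1), [-3, -1), [13, 54), [16, 26), [24, 49), [25, 35), [27, 33).
[-3, -1) overlaps/touches [-9, 1) → extend to [-9, 1).
[13, 54) is disjoint → start new block.
[16, 26) overlaps/touches [13, 54) → extend to [13, 54).
[24, 49) overlaps/touches [13, 54) → extend to [13, 54).
[25, 35) overlaps/touches [13, 54) → extend to [13, 54).
[27, 33) overlaps/touches [13, 54) → extend to [13, 54).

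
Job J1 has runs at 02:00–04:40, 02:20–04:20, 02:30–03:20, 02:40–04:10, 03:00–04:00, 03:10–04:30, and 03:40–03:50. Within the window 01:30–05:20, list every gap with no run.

Covered (merged): 02:00–04:40.
Gaps within 01:30–05:20: 01:30–02:00, 04:40–05:20.

01:30–02:00, 04:40–05:20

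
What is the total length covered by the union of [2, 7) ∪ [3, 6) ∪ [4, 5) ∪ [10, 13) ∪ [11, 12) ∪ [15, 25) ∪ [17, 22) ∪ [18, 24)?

Merged: [2, 7), [10, 13), [15, 25).
Lengths: 5 + 3 + 10 = 18.

18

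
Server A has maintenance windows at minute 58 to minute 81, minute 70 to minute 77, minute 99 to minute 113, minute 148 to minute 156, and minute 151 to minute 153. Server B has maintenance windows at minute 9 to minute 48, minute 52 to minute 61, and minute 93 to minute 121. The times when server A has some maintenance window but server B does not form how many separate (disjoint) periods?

Merge the first list: minute 58 to minute 81, minute 99 to minute 113, minute 148 to minute 156.
A \ B = minute 61 to minute 81, minute 148 to minute 156.
That is 2 disjoint pieces.

2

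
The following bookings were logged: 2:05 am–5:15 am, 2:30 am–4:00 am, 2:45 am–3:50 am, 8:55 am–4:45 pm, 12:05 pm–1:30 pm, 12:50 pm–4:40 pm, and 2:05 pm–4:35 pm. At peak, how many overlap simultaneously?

At 2:45 am, 3 of the intervals are simultaneously active.
No point has more.

3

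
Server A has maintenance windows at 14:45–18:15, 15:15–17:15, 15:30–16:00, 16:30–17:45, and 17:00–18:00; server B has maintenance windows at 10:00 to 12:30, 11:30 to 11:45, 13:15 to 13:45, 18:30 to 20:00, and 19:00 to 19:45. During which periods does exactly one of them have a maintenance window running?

10:00-12:30, 13:15-13:45, 14:45-18:15, 18:30-20:00

Merge the first list: 14:45-18:15.
Merge the second list: 10:00-12:30, 13:15-13:45, 18:30-20:00.
A but not B: 14:45-18:15.
B but not A: 10:00-12:30, 13:15-13:45, 18:30-20:00.
Combining gives A △ B.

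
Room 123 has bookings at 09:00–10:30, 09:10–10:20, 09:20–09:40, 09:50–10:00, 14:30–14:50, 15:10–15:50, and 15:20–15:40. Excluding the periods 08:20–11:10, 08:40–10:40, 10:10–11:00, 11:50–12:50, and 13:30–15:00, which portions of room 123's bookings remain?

15:10–15:50

First set merges to 09:00–10:30, 14:30–14:50, 15:10–15:50.
Second set merges to 08:20–11:10, 11:50–12:50, 13:30–15:00.
09:00–10:30: entirely removed.
14:30–14:50: entirely removed.
15:10–15:50: nothing removed.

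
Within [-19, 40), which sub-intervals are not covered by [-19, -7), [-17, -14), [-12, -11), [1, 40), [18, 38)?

[-7, 1)

Covered (merged): [-19, -7), [1, 40).
Gaps within [-19, 40): [-7, 1).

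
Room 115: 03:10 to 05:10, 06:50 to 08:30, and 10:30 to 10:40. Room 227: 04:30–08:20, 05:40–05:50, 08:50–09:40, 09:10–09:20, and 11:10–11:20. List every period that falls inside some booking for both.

Second set merges to 04:30–08:20, 08:50–09:40, 11:10–11:20.
03:10–05:10 ∩ B → 04:30–05:10.
06:50–08:30 ∩ B → 06:50–08:20.
10:30–10:40 meets no B interval.

04:30–05:10, 06:50–08:20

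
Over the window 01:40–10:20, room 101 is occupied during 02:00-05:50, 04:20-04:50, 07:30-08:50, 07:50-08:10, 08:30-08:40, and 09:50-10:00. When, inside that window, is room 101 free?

01:40–02:00, 05:50–07:30, 08:50–09:50, 10:00–10:20

The merged coverage is 02:00–05:50, 07:30–08:50, 09:50–10:00.
Gaps within 01:40–10:20: 01:40–02:00, 05:50–07:30, 08:50–09:50, 10:00–10:20.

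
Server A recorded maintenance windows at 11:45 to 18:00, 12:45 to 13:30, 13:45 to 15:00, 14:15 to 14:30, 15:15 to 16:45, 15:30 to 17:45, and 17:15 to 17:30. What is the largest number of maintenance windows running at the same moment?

3

Sweep endpoints in order; track running count of active intervals.
Peak of 3 reached at 14:15.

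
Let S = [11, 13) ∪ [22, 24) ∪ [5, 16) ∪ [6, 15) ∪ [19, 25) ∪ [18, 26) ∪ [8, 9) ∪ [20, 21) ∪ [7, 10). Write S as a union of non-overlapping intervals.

Sort by start: [5, 16), [6, 15), [7, 10), [8, 9), [11, 13), [18, 26), [19, 25), [20, 21), [22, 24).
[6, 15) overlaps/touches [5, 16) → extend to [5, 16).
[7, 10) overlaps/touches [5, 16) → extend to [5, 16).
[8, 9) overlaps/touches [5, 16) → extend to [5, 16).
[11, 13) overlaps/touches [5, 16) → extend to [5, 16).
[18, 26) is disjoint → start new block.
[19, 25) overlaps/touches [18, 26) → extend to [18, 26).
[20, 21) overlaps/touches [18, 26) → extend to [18, 26).
[22, 24) overlaps/touches [18, 26) → extend to [18, 26).

[5, 16) ∪ [18, 26)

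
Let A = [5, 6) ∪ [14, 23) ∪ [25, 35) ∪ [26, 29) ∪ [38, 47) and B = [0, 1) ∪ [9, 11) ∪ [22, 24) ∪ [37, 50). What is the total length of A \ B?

Merge the first list: [5, 6), [14, 23), [25, 35), [38, 47).
A \ B = [5, 6), [14, 22), [25, 35).
Total: 1 + 8 + 10 = 19.

19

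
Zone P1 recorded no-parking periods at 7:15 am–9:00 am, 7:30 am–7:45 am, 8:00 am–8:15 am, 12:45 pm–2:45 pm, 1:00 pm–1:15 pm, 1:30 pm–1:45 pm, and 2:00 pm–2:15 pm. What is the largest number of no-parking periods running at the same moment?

Walk the sorted start/end points keeping a running depth.
The depth first hits 2 at 7:30 am.

2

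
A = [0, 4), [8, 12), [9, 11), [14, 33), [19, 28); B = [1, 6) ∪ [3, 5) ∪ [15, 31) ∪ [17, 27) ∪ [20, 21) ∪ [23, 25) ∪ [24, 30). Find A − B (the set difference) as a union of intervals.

[0, 1) ∪ [8, 12) ∪ [14, 15) ∪ [31, 33)

A, merged: [0, 4), [8, 12), [14, 33).
B, merged: [1, 6), [15, 31).
[0, 4) \ B = [0, 1).
[8, 12): nothing removed.
[14, 33) \ B = [14, 15), [31, 33).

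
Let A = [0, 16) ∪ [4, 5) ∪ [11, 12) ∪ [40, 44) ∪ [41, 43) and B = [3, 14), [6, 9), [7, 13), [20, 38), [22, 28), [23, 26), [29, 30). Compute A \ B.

[0, 3) ∪ [14, 16) ∪ [40, 44)

Merge the first list: [0, 16), [40, 44).
Merge the second list: [3, 14), [20, 38).
[0, 16) with B removed leaves [0, 3), [14, 16).
[40, 44) is untouched.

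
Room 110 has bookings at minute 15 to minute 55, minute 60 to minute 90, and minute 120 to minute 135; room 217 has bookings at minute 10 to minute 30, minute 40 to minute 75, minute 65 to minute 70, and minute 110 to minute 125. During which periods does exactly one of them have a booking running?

minute 10 to minute 15, minute 30 to minute 40, minute 55 to minute 60, minute 75 to minute 90, minute 110 to minute 120, minute 125 to minute 135

Second set merges to minute 10 to minute 30, minute 40 to minute 75, minute 110 to minute 125.
A but not B: minute 30 to minute 40, minute 75 to minute 90, minute 125 to minute 135.
B but not A: minute 10 to minute 15, minute 55 to minute 60, minute 110 to minute 120.
Combining gives A △ B.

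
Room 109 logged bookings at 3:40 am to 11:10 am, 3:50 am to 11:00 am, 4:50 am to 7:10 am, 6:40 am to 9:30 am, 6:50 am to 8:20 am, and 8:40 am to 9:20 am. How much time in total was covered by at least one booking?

Merged: 3:40 am–11:10 am.
Length: 7 h 30 min.

7 h 30 min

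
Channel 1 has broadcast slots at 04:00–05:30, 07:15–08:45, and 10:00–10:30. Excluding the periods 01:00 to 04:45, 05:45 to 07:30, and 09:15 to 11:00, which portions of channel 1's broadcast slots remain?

04:00–05:30 with B removed leaves 04:45–05:30.
07:15–08:45 with B removed leaves 07:30–08:45.
10:00–10:30 lies entirely inside B → drops out.

04:45–05:30, 07:30–08:45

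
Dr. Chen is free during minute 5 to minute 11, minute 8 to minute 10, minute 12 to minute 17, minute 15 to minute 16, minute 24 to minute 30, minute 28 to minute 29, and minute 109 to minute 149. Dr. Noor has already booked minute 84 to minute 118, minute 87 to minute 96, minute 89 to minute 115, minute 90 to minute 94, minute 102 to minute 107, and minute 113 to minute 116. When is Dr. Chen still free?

minute 5 to minute 11, minute 12 to minute 17, minute 24 to minute 30, minute 118 to minute 149

A, merged: minute 5 to minute 11, minute 12 to minute 17, minute 24 to minute 30, minute 109 to minute 149.
B, merged: minute 84 to minute 118.
minute 5 to minute 11: no B overlap → unchanged.
minute 12 to minute 17: no B overlap → unchanged.
minute 24 to minute 30: no B overlap → unchanged.
minute 109 to minute 149 minus B → minute 118 to minute 149.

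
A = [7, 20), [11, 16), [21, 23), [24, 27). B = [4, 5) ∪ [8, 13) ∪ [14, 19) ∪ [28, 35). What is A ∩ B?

[8, 13) ∪ [14, 19)

A, merged: [7, 20), [21, 23), [24, 27).
[7, 20) overlaps B on [8, 13), [14, 19).
[21, 23) falls entirely outside B.
[24, 27) falls entirely outside B.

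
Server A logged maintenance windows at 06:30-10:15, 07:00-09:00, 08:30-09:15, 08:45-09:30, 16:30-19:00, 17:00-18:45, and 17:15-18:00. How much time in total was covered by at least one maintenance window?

6 h 15 min

Merged: 06:30–10:15, 16:30–19:00.
Lengths: 3 h 45 min + 2 h 30 min = 6 h 15 min.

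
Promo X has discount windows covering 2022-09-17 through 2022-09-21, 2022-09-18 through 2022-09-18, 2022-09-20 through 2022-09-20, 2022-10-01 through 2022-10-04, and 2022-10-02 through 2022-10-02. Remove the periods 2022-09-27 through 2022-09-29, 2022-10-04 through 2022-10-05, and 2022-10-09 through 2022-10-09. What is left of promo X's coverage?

A, merged: 2022-09-17 through 2022-09-21, 2022-10-01 through 2022-10-04.
2022-09-17 through 2022-09-21 is untouched.
2022-10-01 through 2022-10-04 with B removed leaves 2022-10-01 through 2022-10-03.

2022-09-17 through 2022-09-21, 2022-10-01 through 2022-10-03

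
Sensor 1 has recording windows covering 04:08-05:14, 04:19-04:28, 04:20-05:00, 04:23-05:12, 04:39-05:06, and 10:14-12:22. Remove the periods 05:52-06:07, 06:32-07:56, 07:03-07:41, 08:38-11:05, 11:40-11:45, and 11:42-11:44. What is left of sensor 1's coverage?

Merge the first list: 04:08–05:14, 10:14–12:22.
Merge the second list: 05:52–06:07, 06:32–07:56, 08:38–11:05, 11:40–11:45.
04:08–05:14 is untouched.
10:14–12:22 with B removed leaves 11:05–11:40, 11:45–12:22.

04:08–05:14, 11:05–11:40, 11:45–12:22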